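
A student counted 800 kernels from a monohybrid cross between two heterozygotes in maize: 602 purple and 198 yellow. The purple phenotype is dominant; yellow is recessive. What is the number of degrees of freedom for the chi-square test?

For a monohybrid cross between heterozygotes with complete dominance, the expected phenotypic ratio is 3:1.
A goodness-of-fit test with 2 phenotype classes has df = 2 − 1 = 1.

1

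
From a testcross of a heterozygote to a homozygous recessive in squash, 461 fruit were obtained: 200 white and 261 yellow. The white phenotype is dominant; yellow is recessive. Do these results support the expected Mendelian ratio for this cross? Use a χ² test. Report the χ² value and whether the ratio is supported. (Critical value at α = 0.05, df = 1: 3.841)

8.072; not consistent

A testcross of a heterozygote (Aa × aa) gives a 1:1 phenotypic ratio.
Expected counts for N = 461 under a 1:1 ratio (total parts = 2):
  white: 461 × 1/2 = 230.5
  yellow: 461 × 1/2 = 230.5
χ² = Σ (O − E)² / E
  white: (200 − 230.5)² / 230.5 = 4.0358
  yellow: (261 − 230.5)² / 230.5 = 4.0358
χ² = 4.0358 + 4.0358 = 8.0716 ≈ 8.072
Degrees of freedom = 2 − 1 = 1; critical value at α = 0.05 is 3.841.
Since 8.072 > 3.841, we reject the null hypothesis — the data do not fit the 1:1 ratio.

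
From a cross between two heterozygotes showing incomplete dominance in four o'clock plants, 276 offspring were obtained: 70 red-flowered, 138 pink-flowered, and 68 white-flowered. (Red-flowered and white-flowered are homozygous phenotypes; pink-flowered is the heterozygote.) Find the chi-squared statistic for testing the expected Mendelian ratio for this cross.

0.029

With incomplete dominance, a heterozygote × heterozygote cross gives a 1:2:1 phenotypic ratio.
Expected counts for N = 276 under a 1:2:1 ratio (total parts = 4):
  red-flowered: 276 × 1/4 = 69
  pink-flowered: 276 × 2/4 = 138
  white-flowered: 276 × 1/4 = 69
χ² = Σ (O − E)² / E
  red-flowered: (70 − 69)² / 69 = 0.0145
  pink-flowered: (138 − 138)² / 138 = 0.0000
  white-flowered: (68 − 69)² / 69 = 0.0145
χ² = 0.0145 + 0.0000 + 0.0145 = 0.029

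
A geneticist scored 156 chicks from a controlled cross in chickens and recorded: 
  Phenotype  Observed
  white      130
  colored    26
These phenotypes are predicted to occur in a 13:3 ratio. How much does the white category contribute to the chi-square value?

Under the 13:3 hypothesis (Σ ratio = 16, N = 156):
  white: 156 × 13/16 = 126.75
  colored: 156 × 3/16 = 29.25
Contribution of white: (130 − 126.75)² / 126.75 = 0.0833

0.083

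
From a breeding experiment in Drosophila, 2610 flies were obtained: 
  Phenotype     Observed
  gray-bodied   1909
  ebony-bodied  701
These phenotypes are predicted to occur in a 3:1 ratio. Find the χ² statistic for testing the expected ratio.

4.807

Total ratio parts = 4. Expected numbers out of 2610:
  gray-bodied: 2610 × 3/4 = 1957.5
  ebony-bodied: 2610 × 1/4 = 652.5
χ² = Σ (O − E)² / E
  gray-bodied: (1909 − 1957.5)² / 1957.5 = 1.2017
  ebony-bodied: (701 − 652.5)² / 652.5 = 3.6050
χ² = 1.2017 + 3.6050 = 4.8067 ≈ 4.807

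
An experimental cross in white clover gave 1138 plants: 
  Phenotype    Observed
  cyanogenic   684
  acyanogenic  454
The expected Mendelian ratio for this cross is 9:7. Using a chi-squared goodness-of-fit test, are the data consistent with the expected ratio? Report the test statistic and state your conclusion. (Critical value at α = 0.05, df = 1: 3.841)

The 9:7 ratio has 16 parts, so with N = 1138 the expected counts are:
  cyanogenic: 1138 × 9/16 = 640.125
  acyanogenic: 1138 × 7/16 = 497.875
χ² = Σ (O − E)² / E
  cyanogenic: (684 − 640.125)² / 640.125 = 3.0072
  acyanogenic: (454 − 497.875)² / 497.875 = 3.8665
χ² = 3.0072 + 3.8665 = 6.8737 ≈ 6.874
Degrees of freedom = 2 − 1 = 1; critical value at α = 0.05 is 3.841.
Since 6.874 > 3.841, we reject the null hypothesis — the data do not fit the 9:7 ratio.

6.874; not consistent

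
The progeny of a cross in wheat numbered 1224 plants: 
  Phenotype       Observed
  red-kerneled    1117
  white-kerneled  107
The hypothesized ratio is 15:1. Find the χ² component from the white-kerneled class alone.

The 15:1 ratio has 16 parts, so with N = 1224 the expected counts are:
  red-kerneled: 1224 × 15/16 = 1147.5
  white-kerneled: 1224 × 1/16 = 76.5
Contribution of white-kerneled: (107 − 76.5)² / 76.5 = 12.1601

12.160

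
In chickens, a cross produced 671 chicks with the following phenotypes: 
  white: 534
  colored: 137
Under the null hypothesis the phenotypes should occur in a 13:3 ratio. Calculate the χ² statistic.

1.224

Under the 13:3 hypothesis (Σ ratio = 16, N = 671):
  white: 671 × 13/16 = 545.1875
  colored: 671 × 3/16 = 125.8125
χ² = Σ (O − E)² / E
  white: (534 − 545.1875)² / 545.1875 = 0.2296
  colored: (137 − 125.8125)² / 125.8125 = 0.9948
χ² = 0.2296 + 0.9948 = 1.2244 ≈ 1.224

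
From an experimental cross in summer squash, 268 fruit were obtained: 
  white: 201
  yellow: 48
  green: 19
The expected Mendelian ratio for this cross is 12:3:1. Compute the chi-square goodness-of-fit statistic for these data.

0.403

Under the 12:3:1 hypothesis (Σ ratio = 16, N = 268):
  white: 268 × 12/16 = 201
  yellow: 268 × 3/16 = 50.25
  green: 268 × 1/16 = 16.75
χ² = Σ (O − E)² / E
  white: (201 − 201)² / 201 = 0.0000
  yellow: (48 − 50.25)² / 50.25 = 0.1007
  green: (19 − 16.75)² / 16.75 = 0.3022
χ² = 0.0000 + 0.1007 + 0.3022 = 0.4029 ≈ 0.403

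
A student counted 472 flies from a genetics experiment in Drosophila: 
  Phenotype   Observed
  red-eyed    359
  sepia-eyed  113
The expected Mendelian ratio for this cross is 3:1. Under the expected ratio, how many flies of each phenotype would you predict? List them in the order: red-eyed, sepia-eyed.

354, 118

Under the 3:1 hypothesis (Σ ratio = 4, N = 472):
  red-eyed: 472 × 3/4 = 354
  sepia-eyed: 472 × 1/4 = 118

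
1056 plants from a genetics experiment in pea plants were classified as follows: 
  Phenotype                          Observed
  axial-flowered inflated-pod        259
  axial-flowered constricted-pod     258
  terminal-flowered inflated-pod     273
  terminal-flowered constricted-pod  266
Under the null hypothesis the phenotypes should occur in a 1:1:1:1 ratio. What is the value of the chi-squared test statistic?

0.553

Total ratio parts = 4. Expected numbers out of 1056:
  axial-flowered inflated-pod: 1056 × 1/4 = 264
  axial-flowered constricted-pod: 1056 × 1/4 = 264
  terminal-flowered inflated-pod: 1056 × 1/4 = 264
  terminal-flowered constricted-pod: 1056 × 1/4 = 264
χ² = Σ (O − E)² / E
  axial-flowered inflated-pod: (259 − 264)² / 264 = 0.0947
  axial-flowered constricted-pod: (258 − 264)² / 264 = 0.1364
  terminal-flowered inflated-pod: (273 − 264)² / 264 = 0.3068
  terminal-flowered constricted-pod: (266 − 264)² / 264 = 0.0152
χ² = 0.0947 + 0.1364 + 0.3068 + 0.0152 = 0.5531 ≈ 0.553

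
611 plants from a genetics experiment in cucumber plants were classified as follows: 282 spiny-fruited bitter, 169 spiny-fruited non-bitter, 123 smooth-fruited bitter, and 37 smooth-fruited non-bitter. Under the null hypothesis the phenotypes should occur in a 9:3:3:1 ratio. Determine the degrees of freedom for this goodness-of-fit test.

A goodness-of-fit test with 4 phenotype classes has df = 4 − 1 = 3.

3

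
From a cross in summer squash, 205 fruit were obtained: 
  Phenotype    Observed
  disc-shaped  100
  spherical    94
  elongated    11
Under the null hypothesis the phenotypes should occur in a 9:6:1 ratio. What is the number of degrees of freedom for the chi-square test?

A goodness-of-fit test with 3 phenotype classes has df = 3 − 1 = 2.

2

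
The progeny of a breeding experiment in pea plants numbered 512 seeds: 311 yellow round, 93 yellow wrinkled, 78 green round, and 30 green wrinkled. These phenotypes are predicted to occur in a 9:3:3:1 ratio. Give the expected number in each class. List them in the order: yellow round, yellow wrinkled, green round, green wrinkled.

288, 96, 96, 32

Under the 9:3:3:1 hypothesis (Σ ratio = 16, N = 512):
  yellow round: 512 × 9/16 = 288
  yellow wrinkled: 512 × 3/16 = 96
  green round: 512 × 3/16 = 96
  green wrinkled: 512 × 1/16 = 32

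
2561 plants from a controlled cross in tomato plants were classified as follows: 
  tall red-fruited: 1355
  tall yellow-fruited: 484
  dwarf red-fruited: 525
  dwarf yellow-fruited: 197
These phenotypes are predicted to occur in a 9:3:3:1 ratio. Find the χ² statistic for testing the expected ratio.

17.818

Under the 9:3:3:1 hypothesis (Σ ratio = 16, N = 2561):
  tall red-fruited: 2561 × 9/16 = 1440.5625
  tall yellow-fruited: 2561 × 3/16 = 480.1875
  dwarf red-fruited: 2561 × 3/16 = 480.1875
  dwarf yellow-fruited: 2561 × 1/16 = 160.0625
χ² = Σ (O − E)² / E
  tall red-fruited: (1355 − 1440.5625)² / 1440.5625 = 5.0820
  tall yellow-fruited: (484 − 480.1875)² / 480.1875 = 0.0303
  dwarf red-fruited: (525 − 480.1875)² / 480.1875 = 4.1820
  dwarf yellow-fruited: (197 − 160.0625)² / 160.0625 = 8.5240
χ² = 5.0820 + 0.0303 + 4.1820 + 8.5240 = 17.8183 ≈ 17.818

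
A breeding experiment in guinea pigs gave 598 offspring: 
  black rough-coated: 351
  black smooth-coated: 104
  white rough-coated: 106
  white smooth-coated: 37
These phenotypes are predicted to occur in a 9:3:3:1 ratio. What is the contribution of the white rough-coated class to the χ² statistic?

Under the 9:3:3:1 hypothesis (Σ ratio = 16, N = 598):
  black rough-coated: 598 × 9/16 = 336.375
  black smooth-coated: 598 × 3/16 = 112.125
  white rough-coated: 598 × 3/16 = 112.125
  white smooth-coated: 598 × 1/16 = 37.375
Contribution of white rough-coated: (106 − 112.125)² / 112.125 = 0.3346

0.335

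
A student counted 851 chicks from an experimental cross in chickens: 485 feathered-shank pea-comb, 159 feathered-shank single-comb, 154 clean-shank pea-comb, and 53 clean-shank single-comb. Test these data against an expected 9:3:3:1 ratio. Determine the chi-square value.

0.280

Expected counts for N = 851 under a 9:3:3:1 ratio (total parts = 16):
  feathered-shank pea-comb: 851 × 9/16 = 478.6875
  feathered-shank single-comb: 851 × 3/16 = 159.5625
  clean-shank pea-comb: 851 × 3/16 = 159.5625
  clean-shank single-comb: 851 × 1/16 = 53.1875
χ² = Σ (O − E)² / E
  feathered-shank pea-comb: (485 − 478.6875)² / 478.6875 = 0.0832
  feathered-shank single-comb: (159 − 159.5625)² / 159.5625 = 0.0020
  clean-shank pea-comb: (154 − 159.5625)² / 159.5625 = 0.1939
  clean-shank single-comb: (53 − 53.1875)² / 53.1875 = 0.0007
χ² = 0.0832 + 0.0020 + 0.1939 + 0.0007 = 0.2798 ≈ 0.280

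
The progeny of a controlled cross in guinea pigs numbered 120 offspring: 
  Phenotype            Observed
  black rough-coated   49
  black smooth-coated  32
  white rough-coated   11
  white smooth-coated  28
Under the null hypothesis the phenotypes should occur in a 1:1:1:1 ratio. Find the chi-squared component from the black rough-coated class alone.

Total ratio parts = 4. Expected numbers out of 120:
  black rough-coated: 120 × 1/4 = 30
  black smooth-coated: 120 × 1/4 = 30
  white rough-coated: 120 × 1/4 = 30
  white smooth-coated: 120 × 1/4 = 30
Contribution of black rough-coated: (49 − 30)² / 30 = 12.0333

12.033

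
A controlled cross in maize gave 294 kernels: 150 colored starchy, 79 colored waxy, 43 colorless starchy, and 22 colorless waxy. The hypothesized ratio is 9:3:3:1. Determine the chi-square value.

Expected counts for N = 294 under a 9:3:3:1 ratio (total parts = 16):
  colored starchy: 294 × 9/16 = 165.375
  colored waxy: 294 × 3/16 = 55.125
  colorless starchy: 294 × 3/16 = 55.125
  colorless waxy: 294 × 1/16 = 18.375
χ² = Σ (O − E)² / E
  colored starchy: (150 − 165.375)² / 165.375 = 1.4294
  colored waxy: (79 − 55.125)² / 55.125 = 10.3404
  colorless starchy: (43 − 55.125)² / 55.125 = 2.6670
  colorless waxy: (22 − 18.375)² / 18.375 = 0.7151
χ² = 1.4294 + 10.3404 + 2.6670 + 0.7151 = 15.1519 ≈ 15.152

15.152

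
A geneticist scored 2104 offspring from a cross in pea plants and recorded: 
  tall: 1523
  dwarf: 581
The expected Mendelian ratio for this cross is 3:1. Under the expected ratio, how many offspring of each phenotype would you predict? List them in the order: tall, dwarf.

1578, 526

Total ratio parts = 4. Expected numbers out of 2104:
  tall: 2104 × 3/4 = 1578
  dwarf: 2104 × 1/4 = 526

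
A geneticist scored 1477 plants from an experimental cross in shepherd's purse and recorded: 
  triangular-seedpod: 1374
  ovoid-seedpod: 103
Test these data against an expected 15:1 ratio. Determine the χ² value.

Under the 15:1 hypothesis (Σ ratio = 16, N = 1477):
  triangular-seedpod: 1477 × 15/16 = 1384.6875
  ovoid-seedpod: 1477 × 1/16 = 92.3125
χ² = Σ (O − E)² / E
  triangular-seedpod: (1374 − 1384.6875)² / 1384.6875 = 0.0825
  ovoid-seedpod: (103 − 92.3125)² / 92.3125 = 1.2373
χ² = 0.0825 + 1.2373 = 1.3198 ≈ 1.320

1.320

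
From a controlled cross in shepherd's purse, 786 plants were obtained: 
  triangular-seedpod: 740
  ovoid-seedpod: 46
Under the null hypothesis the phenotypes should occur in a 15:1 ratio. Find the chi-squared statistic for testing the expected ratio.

0.212

Under the 15:1 hypothesis (Σ ratio = 16, N = 786):
  triangular-seedpod: 786 × 15/16 = 736.875
  ovoid-seedpod: 786 × 1/16 = 49.125
χ² = Σ (O − E)² / E
  triangular-seedpod: (740 − 736.875)² / 736.875 = 0.0133
  ovoid-seedpod: (46 − 49.125)² / 49.125 = 0.1988
χ² = 0.0133 + 0.1988 = 0.2121 ≈ 0.212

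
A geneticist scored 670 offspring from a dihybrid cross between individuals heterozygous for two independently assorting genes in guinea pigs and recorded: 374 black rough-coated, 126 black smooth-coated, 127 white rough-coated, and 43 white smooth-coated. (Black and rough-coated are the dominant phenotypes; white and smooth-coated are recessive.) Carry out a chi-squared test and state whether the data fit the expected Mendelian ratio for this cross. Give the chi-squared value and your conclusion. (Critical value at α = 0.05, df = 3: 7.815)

A dihybrid F₂ with independent assortment and complete dominance at both loci gives a 9:3:3:1 phenotypic ratio.
The 9:3:3:1 ratio has 16 parts, so with N = 670 the expected counts are:
  black rough-coated: 670 × 9/16 = 376.875
  black smooth-coated: 670 × 3/16 = 125.625
  white rough-coated: 670 × 3/16 = 125.625
  white smooth-coated: 670 × 1/16 = 41.875
χ² = Σ (O − E)² / E
  black rough-coated: (374 − 376.875)² / 376.875 = 0.0219
  black smooth-coated: (126 − 125.625)² / 125.625 = 0.0011
  white rough-coated: (127 − 125.625)² / 125.625 = 0.0150
  white smooth-coated: (43 − 41.875)² / 41.875 = 0.0302
χ² = 0.0219 + 0.0011 + 0.0150 + 0.0302 = 0.0682 ≈ 0.068
Degrees of freedom = 4 − 1 = 3; critical value at α = 0.05 is 7.815.
Since 0.068 < 7.815, we fail to reject the null hypothesis — the data are consistent with the 9:3:3:1 ratio.

0.068; consistent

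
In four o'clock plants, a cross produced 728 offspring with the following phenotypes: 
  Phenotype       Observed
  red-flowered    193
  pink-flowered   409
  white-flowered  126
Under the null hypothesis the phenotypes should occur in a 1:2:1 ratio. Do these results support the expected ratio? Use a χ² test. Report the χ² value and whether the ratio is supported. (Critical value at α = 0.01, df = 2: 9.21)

23.459; not consistent

Under the 1:2:1 hypothesis (Σ ratio = 4, N = 728):
  red-flowered: 728 × 1/4 = 182
  pink-flowered: 728 × 2/4 = 364
  white-flowered: 728 × 1/4 = 182
χ² = Σ (O − E)² / E
  red-flowered: (193 − 182)² / 182 = 0.6648
  pink-flowered: (409 − 364)² / 364 = 5.5632
  white-flowered: (126 − 182)² / 182 = 17.2308
χ² = 0.6648 + 5.5632 + 17.2308 = 23.4588 ≈ 23.459
Degrees of freedom = 3 − 1 = 2; critical value at α = 0.01 is 9.21.
Since 23.459 > 9.21, we reject the null hypothesis — the data do not fit the 1:2:1 ratio.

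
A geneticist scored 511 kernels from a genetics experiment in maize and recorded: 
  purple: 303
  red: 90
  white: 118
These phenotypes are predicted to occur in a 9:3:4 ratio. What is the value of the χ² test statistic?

1.939

The 9:3:4 ratio has 16 parts, so with N = 511 the expected counts are:
  purple: 511 × 9/16 = 287.4375
  red: 511 × 3/16 = 95.8125
  white: 511 × 4/16 = 127.75
χ² = Σ (O − E)² / E
  purple: (303 − 287.4375)² / 287.4375 = 0.8426
  red: (90 − 95.8125)² / 95.8125 = 0.3526
  white: (118 − 127.75)² / 127.75 = 0.7441
χ² = 0.8426 + 0.3526 + 0.7441 = 1.9393 ≈ 1.939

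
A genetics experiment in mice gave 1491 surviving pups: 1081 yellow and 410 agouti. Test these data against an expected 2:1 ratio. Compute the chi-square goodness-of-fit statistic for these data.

Expected counts for N = 1491 under a 2:1 ratio (total parts = 3):
  yellow: 1491 × 2/3 = 994
  agouti: 1491 × 1/3 = 497
χ² = Σ (O − E)² / E
  yellow: (1081 − 994)² / 994 = 7.6147
  agouti: (410 − 497)² / 497 = 15.2294
χ² = 7.6147 + 15.2294 = 22.8441 ≈ 22.844

22.844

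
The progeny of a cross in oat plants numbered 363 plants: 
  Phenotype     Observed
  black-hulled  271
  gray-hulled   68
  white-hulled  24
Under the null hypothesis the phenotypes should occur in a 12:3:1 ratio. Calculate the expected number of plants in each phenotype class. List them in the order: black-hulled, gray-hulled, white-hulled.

The 12:3:1 ratio has 16 parts, so with N = 363 the expected counts are:
  black-hulled: 363 × 12/16 = 272.25
  gray-hulled: 363 × 3/16 = 68.0625
  white-hulled: 363 × 1/16 = 22.6875

272.25, 68.0625, 22.6875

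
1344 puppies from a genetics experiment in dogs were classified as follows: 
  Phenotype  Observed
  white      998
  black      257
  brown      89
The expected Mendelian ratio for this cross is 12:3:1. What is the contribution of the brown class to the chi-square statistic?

Under the 12:3:1 hypothesis (Σ ratio = 16, N = 1344):
  white: 1344 × 12/16 = 1008
  black: 1344 × 3/16 = 252
  brown: 1344 × 1/16 = 84
Contribution of brown: (89 − 84)² / 84 = 0.2976

0.298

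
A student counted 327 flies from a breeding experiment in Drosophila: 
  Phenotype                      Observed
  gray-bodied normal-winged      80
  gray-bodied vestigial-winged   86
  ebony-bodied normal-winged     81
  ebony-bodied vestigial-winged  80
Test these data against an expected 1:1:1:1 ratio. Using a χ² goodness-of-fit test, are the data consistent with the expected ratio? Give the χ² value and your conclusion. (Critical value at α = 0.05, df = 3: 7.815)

Total ratio parts = 4. Expected numbers out of 327:
  gray-bodied normal-winged: 327 × 1/4 = 81.75
  gray-bodied vestigial-winged: 327 × 1/4 = 81.75
  ebony-bodied normal-winged: 327 × 1/4 = 81.75
  ebony-bodied vestigial-winged: 327 × 1/4 = 81.75
χ² = Σ (O − E)² / E
  gray-bodied normal-winged: (80 − 81.75)² / 81.75 = 0.0375
  gray-bodied vestigial-winged: (86 − 81.75)² / 81.75 = 0.2209
  ebony-bodied normal-winged: (81 − 81.75)² / 81.75 = 0.0069
  ebony-bodied vestigial-winged: (80 − 81.75)² / 81.75 = 0.0375
χ² = 0.0375 + 0.2209 + 0.0069 + 0.0375 = 0.3028 ≈ 0.303
Degrees of freedom = 4 − 1 = 3; critical value at α = 0.05 is 7.815.
Since 0.303 < 7.815, we fail to reject the null hypothesis — the data are consistent with the 1:1:1:1 ratio.

0.303; consistent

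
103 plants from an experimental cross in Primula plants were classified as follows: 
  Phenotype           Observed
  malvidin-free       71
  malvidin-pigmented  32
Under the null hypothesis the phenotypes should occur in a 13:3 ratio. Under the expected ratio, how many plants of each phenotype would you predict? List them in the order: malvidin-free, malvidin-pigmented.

83.6875, 19.3125

Total ratio parts = 16. Expected numbers out of 103:
  malvidin-free: 103 × 13/16 = 83.6875
  malvidin-pigmented: 103 × 3/16 = 19.3125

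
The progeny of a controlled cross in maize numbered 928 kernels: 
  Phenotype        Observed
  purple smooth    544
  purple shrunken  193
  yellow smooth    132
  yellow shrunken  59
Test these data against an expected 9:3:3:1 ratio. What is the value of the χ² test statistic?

13.157

Expected counts for N = 928 under a 9:3:3:1 ratio (total parts = 16):
  purple smooth: 928 × 9/16 = 522
  purple shrunken: 928 × 3/16 = 174
  yellow smooth: 928 × 3/16 = 174
  yellow shrunken: 928 × 1/16 = 58
χ² = Σ (O − E)² / E
  purple smooth: (544 − 522)² / 522 = 0.9272
  purple shrunken: (193 − 174)² / 174 = 2.0747
  yellow smooth: (132 − 174)² / 174 = 10.1379
  yellow shrunken: (59 − 58)² / 58 = 0.0172
χ² = 0.9272 + 2.0747 + 10.1379 + 0.0172 = 13.157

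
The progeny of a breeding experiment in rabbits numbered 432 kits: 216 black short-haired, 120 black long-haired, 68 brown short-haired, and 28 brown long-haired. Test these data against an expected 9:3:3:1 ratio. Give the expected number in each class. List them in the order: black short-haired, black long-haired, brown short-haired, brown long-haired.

243, 81, 81, 27

Under the 9:3:3:1 hypothesis (Σ ratio = 16, N = 432):
  black short-haired: 432 × 9/16 = 243
  black long-haired: 432 × 3/16 = 81
  brown short-haired: 432 × 3/16 = 81
  brown long-haired: 432 × 1/16 = 27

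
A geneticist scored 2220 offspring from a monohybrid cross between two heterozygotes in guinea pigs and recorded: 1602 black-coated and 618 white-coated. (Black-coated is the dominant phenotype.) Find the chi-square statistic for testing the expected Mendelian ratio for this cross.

9.535

For a monohybrid cross between heterozygotes with complete dominance, the expected phenotypic ratio is 3:1.
The 3:1 ratio has 4 parts, so with N = 2220 the expected counts are:
  black-coated: 2220 × 3/4 = 1665
  white-coated: 2220 × 1/4 = 555
χ² = Σ (O − E)² / E
  black-coated: (1602 − 1665)² / 1665 = 2.3838
  white-coated: (618 − 555)² / 555 = 7.1514
χ² = 2.3838 + 7.1514 = 9.5352 ≈ 9.535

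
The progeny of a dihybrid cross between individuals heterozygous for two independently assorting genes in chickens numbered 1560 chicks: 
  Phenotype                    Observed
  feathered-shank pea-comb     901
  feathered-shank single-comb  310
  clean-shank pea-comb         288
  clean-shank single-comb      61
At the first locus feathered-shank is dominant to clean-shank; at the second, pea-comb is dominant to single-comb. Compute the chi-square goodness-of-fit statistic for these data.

15.410

A dihybrid F₂ with independent assortment and complete dominance at both loci gives a 9:3:3:1 phenotypic ratio.
Expected counts for N = 1560 under a 9:3:3:1 ratio (total parts = 16):
  feathered-shank pea-comb: 1560 × 9/16 = 877.5
  feathered-shank single-comb: 1560 × 3/16 = 292.5
  clean-shank pea-comb: 1560 × 3/16 = 292.5
  clean-shank single-comb: 1560 × 1/16 = 97.5
χ² = Σ (O − E)² / E
  feathered-shank pea-comb: (901 − 877.5)² / 877.5 = 0.6293
  feathered-shank single-comb: (310 − 292.5)² / 292.5 = 1.0470
  clean-shank pea-comb: (288 − 292.5)² / 292.5 = 0.0692
  clean-shank single-comb: (61 − 97.5)² / 97.5 = 13.6641
χ² = 0.6293 + 1.0470 + 0.0692 + 13.6641 = 15.4096 ≈ 15.410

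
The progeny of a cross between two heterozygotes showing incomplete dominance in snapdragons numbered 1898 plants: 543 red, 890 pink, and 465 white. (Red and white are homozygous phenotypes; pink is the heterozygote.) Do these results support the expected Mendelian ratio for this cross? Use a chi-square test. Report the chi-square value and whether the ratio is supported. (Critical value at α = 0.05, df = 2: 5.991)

13.747; not consistent

With incomplete dominance, a heterozygote × heterozygote cross gives a 1:2:1 phenotypic ratio.
Total ratio parts = 4. Expected numbers out of 1898:
  red: 1898 × 1/4 = 474.5
  pink: 1898 × 2/4 = 949
  white: 1898 × 1/4 = 474.5
χ² = Σ (O − E)² / E
  red: (543 − 474.5)² / 474.5 = 9.8888
  pink: (890 − 949)² / 949 = 3.6681
  white: (465 − 474.5)² / 474.5 = 0.1902
χ² = 9.8888 + 3.6681 + 0.1902 = 13.7471 ≈ 13.747
Degrees of freedom = 3 − 1 = 2; critical value at α = 0.05 is 5.991.
Since 13.747 > 5.991, we reject the null hypothesis — the data do not fit the 1:2:1 ratio.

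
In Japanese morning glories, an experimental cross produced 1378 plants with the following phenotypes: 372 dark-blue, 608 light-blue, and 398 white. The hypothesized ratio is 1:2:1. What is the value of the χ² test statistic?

Total ratio parts = 4. Expected numbers out of 1378:
  dark-blue: 1378 × 1/4 = 344.5
  light-blue: 1378 × 2/4 = 689
  white: 1378 × 1/4 = 344.5
χ² = Σ (O − E)² / E
  dark-blue: (372 − 344.5)² / 344.5 = 2.1952
  light-blue: (608 − 689)² / 689 = 9.5225
  white: (398 − 344.5)² / 344.5 = 8.3084
χ² = 2.1952 + 9.5225 + 8.3084 = 20.0261 ≈ 20.026

20.026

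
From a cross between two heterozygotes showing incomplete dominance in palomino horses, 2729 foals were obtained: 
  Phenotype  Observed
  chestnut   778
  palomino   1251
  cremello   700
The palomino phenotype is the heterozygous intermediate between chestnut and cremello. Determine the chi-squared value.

With incomplete dominance, a heterozygote × heterozygote cross gives a 1:2:1 phenotypic ratio.
Under the 1:2:1 hypothesis (Σ ratio = 4, N = 2729):
  chestnut: 2729 × 1/4 = 682.25
  palomino: 2729 × 2/4 = 1364.5
  cremello: 2729 × 1/4 = 682.25
χ² = Σ (O − E)² / E
  chestnut: (778 − 682.25)² / 682.25 = 13.4380
  palomino: (1251 − 1364.5)² / 1364.5 = 9.4410
  cremello: (700 − 682.25)² / 682.25 = 0.4618
χ² = 13.4380 + 9.4410 + 0.4618 = 23.3408 ≈ 23.341

23.341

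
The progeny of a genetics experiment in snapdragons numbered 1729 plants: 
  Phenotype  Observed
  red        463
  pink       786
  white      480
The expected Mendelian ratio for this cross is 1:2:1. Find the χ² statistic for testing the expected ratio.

14.591

The 1:2:1 ratio has 4 parts, so with N = 1729 the expected counts are:
  red: 1729 × 1/4 = 432.25
  pink: 1729 × 2/4 = 864.5
  white: 1729 × 1/4 = 432.25
χ² = Σ (O − E)² / E
  red: (463 − 432.25)² / 432.25 = 2.1875
  pink: (786 − 864.5)² / 864.5 = 7.1281
  white: (480 − 432.25)² / 432.25 = 5.2749
χ² = 2.1875 + 7.1281 + 5.2749 = 14.5905 ≈ 14.591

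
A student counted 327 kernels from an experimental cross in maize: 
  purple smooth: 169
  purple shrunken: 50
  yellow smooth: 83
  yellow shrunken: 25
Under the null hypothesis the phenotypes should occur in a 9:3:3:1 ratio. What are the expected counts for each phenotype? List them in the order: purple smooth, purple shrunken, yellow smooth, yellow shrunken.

The 9:3:3:1 ratio has 16 parts, so with N = 327 the expected counts are:
  purple smooth: 327 × 9/16 = 183.9375
  purple shrunken: 327 × 3/16 = 61.3125
  yellow smooth: 327 × 3/16 = 61.3125
  yellow shrunken: 327 × 1/16 = 20.4375

183.9375, 61.3125, 61.3125, 20.4375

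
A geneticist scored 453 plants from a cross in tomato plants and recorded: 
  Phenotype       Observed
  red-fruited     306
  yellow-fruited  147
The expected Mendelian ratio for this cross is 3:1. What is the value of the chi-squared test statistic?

The 3:1 ratio has 4 parts, so with N = 453 the expected counts are:
  red-fruited: 453 × 3/4 = 339.75
  yellow-fruited: 453 × 1/4 = 113.25
χ² = Σ (O − E)² / E
  red-fruited: (306 − 339.75)² / 339.75 = 3.3526
  yellow-fruited: (147 − 113.25)² / 113.25 = 10.0579
χ² = 3.3526 + 10.0579 = 13.4105 ≈ 13.411

13.411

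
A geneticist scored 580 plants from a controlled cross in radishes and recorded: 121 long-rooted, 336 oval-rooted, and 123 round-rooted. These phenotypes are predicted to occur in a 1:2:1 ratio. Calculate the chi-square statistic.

14.607

The 1:2:1 ratio has 4 parts, so with N = 580 the expected counts are:
  long-rooted: 580 × 1/4 = 145
  oval-rooted: 580 × 2/4 = 290
  round-rooted: 580 × 1/4 = 145
χ² = Σ (O − E)² / E
  long-rooted: (121 − 145)² / 145 = 3.9724
  oval-rooted: (336 − 290)² / 290 = 7.2966
  round-rooted: (123 − 145)² / 145 = 3.3379
χ² = 3.9724 + 7.2966 + 3.3379 = 14.6069 ≈ 14.607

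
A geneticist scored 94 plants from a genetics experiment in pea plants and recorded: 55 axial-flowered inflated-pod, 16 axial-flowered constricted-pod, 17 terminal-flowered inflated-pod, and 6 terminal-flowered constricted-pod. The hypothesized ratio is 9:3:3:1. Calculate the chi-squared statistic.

Expected counts for N = 94 under a 9:3:3:1 ratio (total parts = 16):
  axial-flowered inflated-pod: 94 × 9/16 = 52.875
  axial-flowered constricted-pod: 94 × 3/16 = 17.625
  terminal-flowered inflated-pod: 94 × 3/16 = 17.625
  terminal-flowered constricted-pod: 94 × 1/16 = 5.875
χ² = Σ (O − E)² / E
  axial-flowered inflated-pod: (55 − 52.875)² / 52.875 = 0.0854
  axial-flowered constricted-pod: (16 − 17.625)² / 17.625 = 0.1498
  terminal-flowered inflated-pod: (17 − 17.625)² / 17.625 = 0.0222
  terminal-flowered constricted-pod: (6 − 5.875)² / 5.875 = 0.0027
χ² = 0.0854 + 0.1498 + 0.0222 + 0.0027 = 0.2601 ≈ 0.260

0.260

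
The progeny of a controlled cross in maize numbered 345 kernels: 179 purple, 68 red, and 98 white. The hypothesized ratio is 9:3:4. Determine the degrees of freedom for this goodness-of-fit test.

A goodness-of-fit test with 3 phenotype classes has df = 3 − 1 = 2.

2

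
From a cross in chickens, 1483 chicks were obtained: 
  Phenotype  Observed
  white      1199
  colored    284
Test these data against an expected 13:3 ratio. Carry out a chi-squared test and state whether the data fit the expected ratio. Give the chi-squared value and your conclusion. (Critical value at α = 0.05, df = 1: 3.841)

0.156; consistent

Under the 13:3 hypothesis (Σ ratio = 16, N = 1483):
  white: 1483 × 13/16 = 1204.9375
  colored: 1483 × 3/16 = 278.0625
χ² = Σ (O − E)² / E
  white: (1199 − 1204.9375)² / 1204.9375 = 0.0293
  colored: (284 − 278.0625)² / 278.0625 = 0.1268
χ² = 0.0293 + 0.1268 = 0.1561 ≈ 0.156
Degrees of freedom = 2 − 1 = 1; critical value at α = 0.05 is 3.841.
Since 0.156 < 3.841, we fail to reject the null hypothesis — the data are consistent with the 13:3 ratio.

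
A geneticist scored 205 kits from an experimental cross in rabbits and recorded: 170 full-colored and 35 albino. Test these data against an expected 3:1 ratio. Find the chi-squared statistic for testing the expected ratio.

Under the 3:1 hypothesis (Σ ratio = 4, N = 205):
  full-colored: 205 × 3/4 = 153.75
  albino: 205 × 1/4 = 51.25
χ² = Σ (O − E)² / E
  full-colored: (170 − 153.75)² / 153.75 = 1.7175
  albino: (35 − 51.25)² / 51.25 = 5.1524
χ² = 1.7175 + 5.1524 = 6.8699 ≈ 6.870

6.870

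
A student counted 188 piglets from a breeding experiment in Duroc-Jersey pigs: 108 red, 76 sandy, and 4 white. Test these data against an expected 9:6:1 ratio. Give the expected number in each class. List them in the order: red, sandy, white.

Total ratio parts = 16. Expected numbers out of 188:
  red: 188 × 9/16 = 105.75
  sandy: 188 × 6/16 = 70.5
  white: 188 × 1/16 = 11.75

105.75, 70.5, 11.75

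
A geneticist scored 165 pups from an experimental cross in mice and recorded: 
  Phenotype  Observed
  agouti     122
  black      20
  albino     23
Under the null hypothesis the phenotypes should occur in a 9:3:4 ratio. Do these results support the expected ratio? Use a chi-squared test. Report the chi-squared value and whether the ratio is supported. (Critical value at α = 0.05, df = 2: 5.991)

21.120; not consistent

Under the 9:3:4 hypothesis (Σ ratio = 16, N = 165):
  agouti: 165 × 9/16 = 92.8125
  black: 165 × 3/16 = 30.9375
  albino: 165 × 4/16 = 41.25
χ² = Σ (O − E)² / E
  agouti: (122 − 92.8125)² / 92.8125 = 9.1788
  black: (20 − 30.9375)² / 30.9375 = 3.8668
  albino: (23 − 41.25)² / 41.25 = 8.0742
χ² = 9.1788 + 3.8668 + 8.0742 = 21.1198 ≈ 21.120
Degrees of freedom = 3 − 1 = 2; critical value at α = 0.05 is 5.991.
Since 21.120 > 5.991, we reject the null hypothesis — the data do not fit the 9:3:4 ratio.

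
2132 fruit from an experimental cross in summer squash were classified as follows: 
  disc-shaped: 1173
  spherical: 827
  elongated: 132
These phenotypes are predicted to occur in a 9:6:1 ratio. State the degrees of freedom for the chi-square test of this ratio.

A goodness-of-fit test with 3 phenotype classes has df = 3 − 1 = 2.

2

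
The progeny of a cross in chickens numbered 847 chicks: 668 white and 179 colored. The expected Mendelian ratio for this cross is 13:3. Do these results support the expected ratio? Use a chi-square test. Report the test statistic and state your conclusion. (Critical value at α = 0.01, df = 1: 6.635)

Total ratio parts = 16. Expected numbers out of 847:
  white: 847 × 13/16 = 688.1875
  colored: 847 × 3/16 = 158.8125
χ² = Σ (O − E)² / E
  white: (668 − 688.1875)² / 688.1875 = 0.5922
  colored: (179 − 158.8125)² / 158.8125 = 2.5661
χ² = 0.5922 + 2.5661 = 3.1583 ≈ 3.158
Degrees of freedom = 2 − 1 = 1; critical value at α = 0.01 is 6.635.
Since 3.158 < 6.635, we fail to reject the null hypothesis — the data are consistent with the 13:3 ratio.

3.158; consistent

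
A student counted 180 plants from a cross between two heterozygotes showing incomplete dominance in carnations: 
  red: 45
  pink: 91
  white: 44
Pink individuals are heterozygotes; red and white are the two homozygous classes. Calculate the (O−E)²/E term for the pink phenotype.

With incomplete dominance, a heterozygote × heterozygote cross gives a 1:2:1 phenotypic ratio.
The 1:2:1 ratio has 4 parts, so with N = 180 the expected counts are:
  red: 180 × 1/4 = 45
  pink: 180 × 2/4 = 90
  white: 180 × 1/4 = 45
Contribution of pink: (91 − 90)² / 90 = 0.0111

0.011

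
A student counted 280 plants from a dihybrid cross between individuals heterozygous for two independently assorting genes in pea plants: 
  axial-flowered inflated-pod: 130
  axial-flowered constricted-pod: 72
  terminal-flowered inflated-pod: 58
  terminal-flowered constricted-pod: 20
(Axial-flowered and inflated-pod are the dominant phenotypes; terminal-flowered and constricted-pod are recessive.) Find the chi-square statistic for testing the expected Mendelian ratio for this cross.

A dihybrid F₂ with independent assortment and complete dominance at both loci gives a 9:3:3:1 phenotypic ratio.
The 9:3:3:1 ratio has 16 parts, so with N = 280 the expected counts are:
  axial-flowered inflated-pod: 280 × 9/16 = 157.5
  axial-flowered constricted-pod: 280 × 3/16 = 52.5
  terminal-flowered inflated-pod: 280 × 3/16 = 52.5
  terminal-flowered constricted-pod: 280 × 1/16 = 17.5
χ² = Σ (O − E)² / E
  axial-flowered inflated-pod: (130 − 157.5)² / 157.5 = 4.8016
  axial-flowered constricted-pod: (72 − 52.5)² / 52.5 = 7.2429
  terminal-flowered inflated-pod: (58 − 52.5)² / 52.5 = 0.5762
  terminal-flowered constricted-pod: (20 − 17.5)² / 17.5 = 0.3571
χ² = 4.8016 + 7.2429 + 0.5762 + 0.3571 = 12.9778 ≈ 12.978

12.978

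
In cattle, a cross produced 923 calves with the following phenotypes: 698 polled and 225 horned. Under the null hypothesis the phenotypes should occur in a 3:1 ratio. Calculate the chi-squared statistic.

Under the 3:1 hypothesis (Σ ratio = 4, N = 923):
  polled: 923 × 3/4 = 692.25
  horned: 923 × 1/4 = 230.75
χ² = Σ (O − E)² / E
  polled: (698 − 692.25)² / 692.25 = 0.0478
  horned: (225 − 230.75)² / 230.75 = 0.1433
χ² = 0.0478 + 0.1433 = 0.1911 ≈ 0.191

0.191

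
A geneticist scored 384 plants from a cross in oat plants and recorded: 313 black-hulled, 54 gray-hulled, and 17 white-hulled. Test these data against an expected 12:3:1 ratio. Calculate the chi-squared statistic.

8.712

The 12:3:1 ratio has 16 parts, so with N = 384 the expected counts are:
  black-hulled: 384 × 12/16 = 288
  gray-hulled: 384 × 3/16 = 72
  white-hulled: 384 × 1/16 = 24
χ² = Σ (O − E)² / E
  black-hulled: (313 − 288)² / 288 = 2.1701
  gray-hulled: (54 − 72)² / 72 = 4.5000
  white-hulled: (17 − 24)² / 24 = 2.0417
χ² = 2.1701 + 4.5000 + 2.0417 = 8.7118 ≈ 8.712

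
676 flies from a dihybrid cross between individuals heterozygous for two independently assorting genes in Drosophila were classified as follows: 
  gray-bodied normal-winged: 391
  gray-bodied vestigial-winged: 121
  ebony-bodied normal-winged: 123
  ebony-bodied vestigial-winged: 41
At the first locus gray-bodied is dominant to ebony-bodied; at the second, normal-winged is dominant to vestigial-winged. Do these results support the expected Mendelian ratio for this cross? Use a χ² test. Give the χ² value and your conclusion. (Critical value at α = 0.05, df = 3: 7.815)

0.713; consistent

A dihybrid F₂ with independent assortment and complete dominance at both loci gives a 9:3:3:1 phenotypic ratio.
Total ratio parts = 16. Expected numbers out of 676:
  gray-bodied normal-winged: 676 × 9/16 = 380.25
  gray-bodied vestigial-winged: 676 × 3/16 = 126.75
  ebony-bodied normal-winged: 676 × 3/16 = 126.75
  ebony-bodied vestigial-winged: 676 × 1/16 = 42.25
χ² = Σ (O − E)² / E
  gray-bodied normal-winged: (391 − 380.25)² / 380.25 = 0.3039
  gray-bodied vestigial-winged: (121 − 126.75)² / 126.75 = 0.2608
  ebony-bodied normal-winged: (123 − 126.75)² / 126.75 = 0.1109
  ebony-bodied vestigial-winged: (41 − 42.25)² / 42.25 = 0.0370
χ² = 0.3039 + 0.2608 + 0.1109 + 0.0370 = 0.7126 ≈ 0.713
Degrees of freedom = 4 − 1 = 3; critical value at α = 0.05 is 7.815.
Since 0.713 < 7.815, we fail to reject the null hypothesis — the data are consistent with the 9:3:3:1 ratio.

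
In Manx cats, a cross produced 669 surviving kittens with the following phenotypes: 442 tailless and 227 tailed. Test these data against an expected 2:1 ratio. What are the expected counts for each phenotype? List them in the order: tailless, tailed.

446, 223

The 2:1 ratio has 3 parts, so with N = 669 the expected counts are:
  tailless: 669 × 2/3 = 446
  tailed: 669 × 1/3 = 223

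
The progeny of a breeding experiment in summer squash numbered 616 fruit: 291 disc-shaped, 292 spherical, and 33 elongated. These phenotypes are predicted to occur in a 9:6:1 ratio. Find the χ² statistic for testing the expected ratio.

25.784

Under the 9:6:1 hypothesis (Σ ratio = 16, N = 616):
  disc-shaped: 616 × 9/16 = 346.5
  spherical: 616 × 6/16 = 231
  elongated: 616 × 1/16 = 38.5
χ² = Σ (O − E)² / E
  disc-shaped: (291 − 346.5)² / 346.5 = 8.8896
  spherical: (292 − 231)² / 231 = 16.1082
  elongated: (33 − 38.5)² / 38.5 = 0.7857
χ² = 8.8896 + 16.1082 + 0.7857 = 25.7835 ≈ 25.784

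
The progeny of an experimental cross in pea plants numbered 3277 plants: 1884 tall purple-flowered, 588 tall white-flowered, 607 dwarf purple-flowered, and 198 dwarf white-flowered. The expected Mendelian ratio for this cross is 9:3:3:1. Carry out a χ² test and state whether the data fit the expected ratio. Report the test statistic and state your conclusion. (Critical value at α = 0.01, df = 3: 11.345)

2.352; consistent

Under the 9:3:3:1 hypothesis (Σ ratio = 16, N = 3277):
  tall purple-flowered: 3277 × 9/16 = 1843.3125
  tall white-flowered: 3277 × 3/16 = 614.4375
  dwarf purple-flowered: 3277 × 3/16 = 614.4375
  dwarf white-flowered: 3277 × 1/16 = 204.8125
χ² = Σ (O − E)² / E
  tall purple-flowered: (1884 − 1843.3125)² / 1843.3125 = 0.8981
  tall white-flowered: (588 − 614.4375)² / 614.4375 = 1.1375
  dwarf purple-flowered: (607 − 614.4375)² / 614.4375 = 0.0900
  dwarf white-flowered: (198 − 204.8125)² / 204.8125 = 0.2266
χ² = 0.8981 + 1.1375 + 0.0900 + 0.2266 = 2.3522 ≈ 2.352
Degrees of freedom = 4 − 1 = 3; critical value at α = 0.01 is 11.345.
Since 2.352 < 11.345, we fail to reject the null hypothesis — the data are consistent with the 9:3:3:1 ratio.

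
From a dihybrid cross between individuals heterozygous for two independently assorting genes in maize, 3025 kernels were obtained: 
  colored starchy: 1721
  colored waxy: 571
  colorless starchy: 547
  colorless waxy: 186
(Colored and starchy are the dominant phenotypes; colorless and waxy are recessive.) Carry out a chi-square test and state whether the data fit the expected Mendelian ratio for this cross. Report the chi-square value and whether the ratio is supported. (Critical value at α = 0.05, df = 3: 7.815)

1.016; consistent

A dihybrid F₂ with independent assortment and complete dominance at both loci gives a 9:3:3:1 phenotypic ratio.
The 9:3:3:1 ratio has 16 parts, so with N = 3025 the expected counts are:
  colored starchy: 3025 × 9/16 = 1701.5625
  colored waxy: 3025 × 3/16 = 567.1875
  colorless starchy: 3025 × 3/16 = 567.1875
  colorless waxy: 3025 × 1/16 = 189.0625
χ² = Σ (O − E)² / E
  colored starchy: (1721 − 1701.5625)² / 1701.5625 = 0.2220
  colored waxy: (571 − 567.1875)² / 567.1875 = 0.0256
  colorless starchy: (547 − 567.1875)² / 567.1875 = 0.7185
  colorless waxy: (186 − 189.0625)² / 189.0625 = 0.0496
χ² = 0.2220 + 0.0256 + 0.7185 + 0.0496 = 1.0157 ≈ 1.016
Degrees of freedom = 4 − 1 = 3; critical value at α = 0.05 is 7.815.
Since 1.016 < 7.815, we fail to reject the null hypothesis — the data are consistent with the 9:3:3:1 ratio.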